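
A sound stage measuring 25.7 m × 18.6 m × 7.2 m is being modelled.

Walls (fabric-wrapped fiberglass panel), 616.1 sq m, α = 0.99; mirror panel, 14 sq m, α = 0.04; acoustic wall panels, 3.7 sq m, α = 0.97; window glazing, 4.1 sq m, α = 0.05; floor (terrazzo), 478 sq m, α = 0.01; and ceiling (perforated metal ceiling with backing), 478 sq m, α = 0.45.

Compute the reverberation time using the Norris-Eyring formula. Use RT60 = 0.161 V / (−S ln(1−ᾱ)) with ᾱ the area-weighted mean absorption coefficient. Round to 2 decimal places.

0.47 seconds

Total surface area S = 616.1 + 14 + 3.7 + 4.1 + 478 + 478 = 1593.9 sq m.
Absorption A = 616.1×0.99 + 14×0.04 + 3.7×0.97 + 4.1×0.05 + 478×0.01 + 478×0.45 = 834.173 sabins.
Mean coefficient ᾱ = A/S = 0.5234.
−S·ln(1−ᾱ) = −1593.9 × ln(1 − 0.5234) = 1181.204.
V = 25.7 × 18.6 × 7.2 = 3441.744 m³.
T = 0.161·V/[−S·ln(1−ᾱ)] = 0.161·3441.744/1181.204 = 0.47 s.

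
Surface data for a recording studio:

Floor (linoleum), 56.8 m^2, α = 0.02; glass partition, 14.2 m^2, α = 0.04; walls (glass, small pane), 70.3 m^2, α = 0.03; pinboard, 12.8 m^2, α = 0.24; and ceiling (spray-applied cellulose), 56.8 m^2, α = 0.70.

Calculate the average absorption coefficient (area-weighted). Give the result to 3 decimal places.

Total surface area S = 210.9 m^2.
A = 56.8*0.02 + 14.2*0.04 + 70.3*0.03 + 12.8*0.24 + 56.8*0.70 = 46.645 sabins.
ᾱ = A/S = 0.221.

0.221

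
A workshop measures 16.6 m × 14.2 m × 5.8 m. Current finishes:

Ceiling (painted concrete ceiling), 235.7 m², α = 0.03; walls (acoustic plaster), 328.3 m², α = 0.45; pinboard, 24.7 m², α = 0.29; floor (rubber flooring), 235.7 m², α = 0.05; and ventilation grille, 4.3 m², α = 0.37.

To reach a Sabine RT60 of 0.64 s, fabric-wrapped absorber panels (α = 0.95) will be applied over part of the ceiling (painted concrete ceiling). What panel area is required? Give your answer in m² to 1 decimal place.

A₁ = Σ Sᵢαᵢ = 235.7*0.03 + 328.3*0.45 + 24.7*0.29 + 235.7*0.05 + 4.3*0.37 = 175.345 sabins.
V = 1367.176 m³. Target absorption A₂ = 0.161 × 1367.176 / 0.64 = 343.930 sabins.
Absorption to add: 343.930 − 175.345 = 168.585 sabins.
Each m² of panel replacing the ceiling (painted concrete ceiling) adds (0.95 − 0.03) = 0.92 sabins.
Panel area = 168.585 / 0.92 = 183.2 m².

183.2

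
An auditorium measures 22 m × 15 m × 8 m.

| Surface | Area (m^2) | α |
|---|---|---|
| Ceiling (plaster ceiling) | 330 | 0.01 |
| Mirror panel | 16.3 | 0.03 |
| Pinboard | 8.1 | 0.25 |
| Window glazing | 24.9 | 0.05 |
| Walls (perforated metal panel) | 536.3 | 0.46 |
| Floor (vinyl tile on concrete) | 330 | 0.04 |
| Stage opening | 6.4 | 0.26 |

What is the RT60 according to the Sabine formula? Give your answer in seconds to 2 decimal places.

Equivalent absorption area: A = 330*0.01 + 16.3*0.03 + 8.1*0.25 + 24.9*0.05 + 536.3*0.46 + 330*0.04 + 6.4*0.26 = 268.621 m^2.
Room volume: 2640 m³.
Sabine: RT60 = 0.161 × 2640 / 268.621 = 1.58 s.

1.58 sec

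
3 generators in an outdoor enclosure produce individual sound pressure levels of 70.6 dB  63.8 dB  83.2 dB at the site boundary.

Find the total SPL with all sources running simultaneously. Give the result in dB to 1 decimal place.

83.5 dB

Converting to relative power and adding: 10^(70.6/10) + 10^(63.8/10) + 10^(83.2/10) = 2.228e+08.
Back to dB: 10·log₁₀ Σ = 83.5 dB.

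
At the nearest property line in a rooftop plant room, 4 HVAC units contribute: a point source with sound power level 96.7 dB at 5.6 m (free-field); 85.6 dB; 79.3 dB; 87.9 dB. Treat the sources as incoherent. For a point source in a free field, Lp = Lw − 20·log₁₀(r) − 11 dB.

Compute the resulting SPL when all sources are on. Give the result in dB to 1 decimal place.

90.3 dB

Source at 5.6 m: Lp = 96.7 − 20·log₁₀(5.6) − 11 = 70.7 dB.
Sum in the linear (power) domain: Σ 10^(Lᵢ/10) = 10^(70.7/10) + 10^(85.6/10) + 10^(79.3/10) + 10^(87.9/10) = 1.077e+09.
Back to dB: 10·log₁₀ Σ = 90.3 dB.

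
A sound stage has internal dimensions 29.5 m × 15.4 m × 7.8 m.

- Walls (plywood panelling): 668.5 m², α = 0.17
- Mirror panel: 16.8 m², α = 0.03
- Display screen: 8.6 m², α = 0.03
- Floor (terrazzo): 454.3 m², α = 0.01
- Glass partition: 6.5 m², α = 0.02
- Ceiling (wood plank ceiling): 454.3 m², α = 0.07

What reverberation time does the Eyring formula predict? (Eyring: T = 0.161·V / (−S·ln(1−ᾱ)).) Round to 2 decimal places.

S = Σ Sᵢ = 1609.0 m².
Absorption A = 668.5·0.17 + 16.8·0.03 + 8.6·0.03 + 454.3·0.01 + 6.5·0.02 + 454.3·0.07 = 150.881 sabins.
Mean coefficient ᾱ = A/S = 0.0938.
−S·ln(1−ᾱ) = −1609.0 × ln(1 − 0.0938) = 158.479.
V = 29.5 × 15.4 × 7.8 = 3543.54 m³.
RT60 = 0.161 × 3543.54 / 158.479 = 3.60 s.

3.60 seconds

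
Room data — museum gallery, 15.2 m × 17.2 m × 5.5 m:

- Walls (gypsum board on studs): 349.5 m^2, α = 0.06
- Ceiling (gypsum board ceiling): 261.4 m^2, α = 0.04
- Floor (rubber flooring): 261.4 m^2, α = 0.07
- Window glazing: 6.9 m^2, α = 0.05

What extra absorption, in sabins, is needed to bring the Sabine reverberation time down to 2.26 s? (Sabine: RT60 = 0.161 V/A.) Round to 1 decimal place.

Equivalent absorption area: A₁ = 349.5*0.06 + 261.4*0.04 + 261.4*0.07 + 6.9*0.05 = 50.069 m^2.
For T = 2.26 s, need A₂ = 0.161·V/T = 0.161·1437.92/2.26 = 102.436 sabins.
ΔA = A₂ − A₁ = 102.436 − 50.069 = 52.4 sabins.

52.4 sabins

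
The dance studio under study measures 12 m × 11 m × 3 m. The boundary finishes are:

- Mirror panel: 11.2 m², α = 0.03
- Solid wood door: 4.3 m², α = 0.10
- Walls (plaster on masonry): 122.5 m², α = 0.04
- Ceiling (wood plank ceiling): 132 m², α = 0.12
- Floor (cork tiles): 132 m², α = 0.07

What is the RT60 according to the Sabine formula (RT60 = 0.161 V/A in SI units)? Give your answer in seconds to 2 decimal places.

2.07 sec

Summing Sᵢαᵢ: 0.336 + 0.430 + 4.900 + 15.840 + 9.240 → A = 30.746 sabins.
Volume V = 12 × 11 × 3 = 396 m³.
RT60 = 0.161 · V / A = 0.161 × 396 / 30.746 = 2.07 s.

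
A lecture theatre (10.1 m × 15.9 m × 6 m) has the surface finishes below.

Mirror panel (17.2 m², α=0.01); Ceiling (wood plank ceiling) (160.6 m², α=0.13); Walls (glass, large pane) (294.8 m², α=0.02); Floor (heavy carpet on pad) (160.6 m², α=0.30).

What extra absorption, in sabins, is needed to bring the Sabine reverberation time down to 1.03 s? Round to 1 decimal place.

Equivalent absorption area: A₁ = 17.2×0.01 + 160.6×0.13 + 294.8×0.02 + 160.6×0.30 = 75.126 m².
Target A₂ = 0.161·963.54/1.03 = 150.612 sabins (V = 963.54 m³).
ΔA = A₂ − A₁ = 150.612 − 75.126 = 75.5 sabins.

75.5 sabins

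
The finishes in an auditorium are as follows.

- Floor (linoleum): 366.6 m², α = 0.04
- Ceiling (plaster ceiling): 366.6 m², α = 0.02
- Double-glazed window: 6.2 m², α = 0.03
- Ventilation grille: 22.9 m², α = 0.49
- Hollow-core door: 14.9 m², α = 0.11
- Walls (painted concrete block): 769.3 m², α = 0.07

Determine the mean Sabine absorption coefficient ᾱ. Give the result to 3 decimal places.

Total surface area S = 1546.5 m².
A = 366.6×0.04 + 366.6×0.02 + 6.2×0.03 + 22.9×0.49 + 14.9×0.11 + 769.3×0.07 = 88.893 sabins.
ᾱ = A/S = 0.057.

0.057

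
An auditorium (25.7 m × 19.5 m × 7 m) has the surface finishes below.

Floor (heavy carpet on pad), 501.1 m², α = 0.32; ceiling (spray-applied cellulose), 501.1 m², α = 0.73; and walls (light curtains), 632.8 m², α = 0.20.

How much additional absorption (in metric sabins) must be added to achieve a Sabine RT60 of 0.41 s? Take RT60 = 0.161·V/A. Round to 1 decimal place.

724.8 sabins

Total absorption A₁ = 501.1*0.32 + 501.1*0.73 + 632.8*0.20
  = 160.352 + 365.803 + 126.560 = 652.715 m² sabins.
V = 3508.05 m³. Required absorption A₂ = 0.161 × 3508.05 / 0.41 = 1377.551 sabins.
Additional absorption ΔA = 1377.551 − 652.715 = 724.8 sabins.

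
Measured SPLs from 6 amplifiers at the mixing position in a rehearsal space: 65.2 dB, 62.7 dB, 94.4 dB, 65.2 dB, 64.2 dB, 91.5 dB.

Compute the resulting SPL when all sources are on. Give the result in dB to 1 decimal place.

Σ 10^(Lᵢ/10) = 4.178e+09.
Back to dB: 10·log₁₀ Σ = 96.2 dB.

96.2 dB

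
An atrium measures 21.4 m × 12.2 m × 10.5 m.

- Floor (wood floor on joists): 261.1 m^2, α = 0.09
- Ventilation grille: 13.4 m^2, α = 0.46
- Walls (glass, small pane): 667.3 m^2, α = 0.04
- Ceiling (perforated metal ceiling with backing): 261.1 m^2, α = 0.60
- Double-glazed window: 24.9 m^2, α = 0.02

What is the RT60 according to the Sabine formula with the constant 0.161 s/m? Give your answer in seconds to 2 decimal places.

Equivalent absorption area: A = 261.1×0.09 + 13.4×0.46 + 667.3×0.04 + 261.1×0.60 + 24.9×0.02 = 213.513 m^2.
Volume V = 21.4 × 12.2 × 10.5 = 2741.34 m³.
RT60 = 0.161 · V / A = 0.161 × 2741.34 / 213.513 = 2.07 s.

2.07 seconds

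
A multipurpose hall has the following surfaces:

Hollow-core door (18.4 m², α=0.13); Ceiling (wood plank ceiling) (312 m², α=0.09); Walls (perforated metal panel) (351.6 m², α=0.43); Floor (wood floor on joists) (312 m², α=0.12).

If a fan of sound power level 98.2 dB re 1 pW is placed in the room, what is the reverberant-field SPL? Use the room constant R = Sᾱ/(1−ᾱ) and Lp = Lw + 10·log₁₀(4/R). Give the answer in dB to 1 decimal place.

A = 219.100 sabins; S = 994.0 m².
ᾱ = 219.100/994.0 = 0.2204; R = Sᾱ/(1−ᾱ) = 219.100/(1−0.2204) = 281.042 m².
Lp = 98.2 + 10·log₁₀(4/281.042) = 98.2 + (-18.47) = 79.7 dB.

79.7 dB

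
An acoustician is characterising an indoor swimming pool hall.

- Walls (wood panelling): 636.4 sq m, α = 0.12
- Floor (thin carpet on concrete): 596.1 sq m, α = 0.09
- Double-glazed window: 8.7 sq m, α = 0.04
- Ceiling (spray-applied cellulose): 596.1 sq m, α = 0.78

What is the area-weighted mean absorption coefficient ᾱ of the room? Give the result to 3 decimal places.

S = Σ Sᵢ = 636.4 + 596.1 + 8.7 + 596.1 = 1837.3 sq m.
Weighted sum Σ Sα = 595.323.
ᾱ = 595.323 / 1837.3 = 0.324.

0.324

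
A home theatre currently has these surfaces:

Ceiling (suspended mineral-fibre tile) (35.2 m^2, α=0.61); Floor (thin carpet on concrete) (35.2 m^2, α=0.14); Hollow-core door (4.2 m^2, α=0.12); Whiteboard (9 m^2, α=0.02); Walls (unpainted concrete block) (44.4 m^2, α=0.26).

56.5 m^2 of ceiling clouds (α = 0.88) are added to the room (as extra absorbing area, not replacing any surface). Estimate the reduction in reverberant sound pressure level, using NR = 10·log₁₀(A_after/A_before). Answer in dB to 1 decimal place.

Summing Sᵢαᵢ: 21.472 + 4.928 + 0.504 + 0.180 + 11.544 → A_before = 38.628 sabins.
Added absorption = 56.5 × 0.88 = 49.720 sabins.
New total A_after = 88.348 sabins.
NR = 10·log₁₀(88.348/38.628) = 3.6 dB.

3.6 dB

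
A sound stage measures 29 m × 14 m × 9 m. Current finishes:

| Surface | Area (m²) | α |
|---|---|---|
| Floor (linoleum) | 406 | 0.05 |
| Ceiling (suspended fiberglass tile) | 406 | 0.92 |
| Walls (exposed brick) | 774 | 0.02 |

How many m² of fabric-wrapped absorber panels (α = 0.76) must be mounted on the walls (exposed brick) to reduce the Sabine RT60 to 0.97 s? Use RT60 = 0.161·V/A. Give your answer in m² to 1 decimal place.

Equivalent absorption area: A₁ = 406*0.05 + 406*0.92 + 774*0.02 = 409.300 m².
Required A₂ = 0.161·3654/0.97 = 606.489 sabins.
Absorption to add: 606.489 − 409.300 = 197.189 sabins.
Net gain per m²: Δα = 0.76 − 0.02 = 0.74.
Panel area = 197.189 / 0.74 = 266.5 m².

266.5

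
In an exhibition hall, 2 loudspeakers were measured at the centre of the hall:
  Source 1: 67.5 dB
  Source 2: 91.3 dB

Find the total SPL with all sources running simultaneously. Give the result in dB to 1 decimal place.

91.3 dB

Sum in the linear (power) domain: Σ 10^(Lᵢ/10) = 10^(67.5/10) + 10^(91.3/10) = 1.355e+09.
L_total = 10·log₁₀(1.355e+09) = 91.3 dB.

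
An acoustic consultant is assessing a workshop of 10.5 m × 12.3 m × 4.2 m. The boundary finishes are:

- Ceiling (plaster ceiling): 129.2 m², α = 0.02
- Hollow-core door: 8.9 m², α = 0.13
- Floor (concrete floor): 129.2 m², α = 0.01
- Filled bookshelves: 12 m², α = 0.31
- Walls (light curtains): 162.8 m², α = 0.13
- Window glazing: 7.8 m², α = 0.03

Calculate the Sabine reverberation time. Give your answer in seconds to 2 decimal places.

A = Σ Sᵢαᵢ = 129.2×0.02 + 8.9×0.13 + 129.2×0.01 + 12×0.31 + 162.8×0.13 + 7.8×0.03 = 30.151 sabins.
Volume V = 10.5 × 12.3 × 4.2 = 542.43 m³.
RT60 = 0.161 · V / A = 0.161 × 542.43 / 30.151 = 2.90 s.

2.90 seconds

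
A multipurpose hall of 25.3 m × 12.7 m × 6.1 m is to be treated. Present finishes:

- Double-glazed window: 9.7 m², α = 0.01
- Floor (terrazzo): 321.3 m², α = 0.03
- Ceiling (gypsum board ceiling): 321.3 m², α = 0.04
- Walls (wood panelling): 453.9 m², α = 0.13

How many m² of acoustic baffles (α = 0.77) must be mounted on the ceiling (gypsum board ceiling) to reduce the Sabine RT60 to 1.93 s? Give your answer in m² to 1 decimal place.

Total absorption A₁ = 9.7*0.01 + 321.3*0.03 + 321.3*0.04 + 453.9*0.13
  = 0.097 + 9.639 + 12.852 + 59.007 = 81.595 m² sabins.
Required A₂ = 0.161·1959.991/1.93 = 163.502 sabins.
ΔA needed = 163.502 − 81.595 = 81.907 sabins.
Net gain per m²: Δα = 0.77 − 0.04 = 0.73.
Area = ΔA/Δα = 81.907/0.73 = 112.2 m².

112.2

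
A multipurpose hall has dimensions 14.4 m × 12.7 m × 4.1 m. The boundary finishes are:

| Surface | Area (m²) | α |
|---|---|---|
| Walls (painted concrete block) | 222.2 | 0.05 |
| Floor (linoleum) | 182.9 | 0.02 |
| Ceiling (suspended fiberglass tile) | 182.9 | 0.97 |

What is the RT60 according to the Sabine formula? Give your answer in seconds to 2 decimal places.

0.63 s

Equivalent absorption area: A = 222.2×0.05 + 182.9×0.02 + 182.9×0.97 = 192.181 m².
V = 14.4·12.7·4.1 = 749.808 m³.
RT60 = 0.161 · V / A = 0.161 × 749.808 / 192.181 = 0.63 s.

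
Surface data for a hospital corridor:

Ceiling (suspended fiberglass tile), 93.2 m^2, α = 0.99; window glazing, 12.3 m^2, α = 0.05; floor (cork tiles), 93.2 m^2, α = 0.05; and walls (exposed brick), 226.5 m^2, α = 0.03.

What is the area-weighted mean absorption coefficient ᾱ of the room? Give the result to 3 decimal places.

S = Σ Sᵢ = 93.2 + 12.3 + 93.2 + 226.5 = 425.2 m^2.
A = 93.2*0.99 + 12.3*0.05 + 93.2*0.05 + 226.5*0.03 = 104.338 sabins.
ᾱ = 104.338 / 425.2 = 0.245.

0.245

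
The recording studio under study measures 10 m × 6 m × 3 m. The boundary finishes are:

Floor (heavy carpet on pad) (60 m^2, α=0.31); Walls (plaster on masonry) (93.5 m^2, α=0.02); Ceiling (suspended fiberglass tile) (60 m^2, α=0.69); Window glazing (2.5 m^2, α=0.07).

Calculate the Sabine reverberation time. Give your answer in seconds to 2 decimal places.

Equivalent absorption area: A = 60·0.31 + 93.5·0.02 + 60·0.69 + 2.5·0.07 = 62.045 m^2.
Room volume: 180 m³.
RT60 = 0.161 · V / A = 0.161 × 180 / 62.045 = 0.47 s.

0.47 sec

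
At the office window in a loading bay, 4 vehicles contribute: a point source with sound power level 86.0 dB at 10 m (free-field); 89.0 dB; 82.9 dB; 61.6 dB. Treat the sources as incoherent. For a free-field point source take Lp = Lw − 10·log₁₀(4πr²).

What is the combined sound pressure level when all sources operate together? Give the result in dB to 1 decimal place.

90.0 dB

Source at 10 m: Lp = 86.0 − 10·log₁₀(4π·10²) = 86.0 − 10·log₁₀(1256.637) = 55.0 dB.
Sum in the linear (power) domain: Σ 10^(Lᵢ/10) = 10^(55.0/10) + 10^(89.0/10) + 10^(82.9/10) + 10^(61.6/10) = 9.911e+08.
L_total = 10·log₁₀(9.911e+08) = 90.0 dB.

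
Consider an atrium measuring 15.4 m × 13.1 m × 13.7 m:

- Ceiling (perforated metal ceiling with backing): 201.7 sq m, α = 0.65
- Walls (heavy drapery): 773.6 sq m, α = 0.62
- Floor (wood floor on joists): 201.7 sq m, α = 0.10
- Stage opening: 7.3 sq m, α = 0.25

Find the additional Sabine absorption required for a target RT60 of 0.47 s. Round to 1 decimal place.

314.0 sabins

Summing Sᵢαᵢ: 131.105 + 479.632 + 20.170 + 1.825 → A₁ = 632.732 sabins.
For T = 0.47 s, need A₂ = 0.161·V/T = 0.161·2763.838/0.47 = 946.762 sabins.
Additional absorption ΔA = 946.762 − 632.732 = 314.0 sabins.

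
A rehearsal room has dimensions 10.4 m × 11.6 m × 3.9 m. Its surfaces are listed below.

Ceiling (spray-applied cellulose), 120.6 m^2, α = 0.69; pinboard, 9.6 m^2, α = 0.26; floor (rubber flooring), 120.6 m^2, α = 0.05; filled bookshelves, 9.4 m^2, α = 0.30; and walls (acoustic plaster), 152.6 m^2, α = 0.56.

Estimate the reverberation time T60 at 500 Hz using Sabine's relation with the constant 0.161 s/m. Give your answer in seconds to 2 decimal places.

0.42 seconds

Total absorption A = 120.6×0.69 + 9.6×0.26 + 120.6×0.05 + 9.4×0.30 + 152.6×0.56
  = 83.214 + 2.496 + 6.030 + 2.820 + 85.456 = 180.016 m^2 sabins.
V = 10.4·11.6·3.9 = 470.496 m³.
T = 0.161 V/A = 0.161·470.496/180.016 = 0.42 s.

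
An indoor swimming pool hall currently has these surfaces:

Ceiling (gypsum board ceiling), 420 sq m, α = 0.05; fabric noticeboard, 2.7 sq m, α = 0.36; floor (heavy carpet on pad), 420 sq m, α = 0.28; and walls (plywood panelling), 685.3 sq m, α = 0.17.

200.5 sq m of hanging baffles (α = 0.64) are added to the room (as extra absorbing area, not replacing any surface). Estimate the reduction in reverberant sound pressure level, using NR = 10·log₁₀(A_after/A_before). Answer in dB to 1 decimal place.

Equivalent absorption area: A_before = 420·0.05 + 2.7·0.36 + 420·0.28 + 685.3·0.17 = 256.073 sq m.
Treatment contributes 200.5·0.64 = 128.320 sabins.
New total A_after = 384.393 sabins.
NR = 10·log₁₀(384.393/256.073) = 1.8 dB.

1.8 dB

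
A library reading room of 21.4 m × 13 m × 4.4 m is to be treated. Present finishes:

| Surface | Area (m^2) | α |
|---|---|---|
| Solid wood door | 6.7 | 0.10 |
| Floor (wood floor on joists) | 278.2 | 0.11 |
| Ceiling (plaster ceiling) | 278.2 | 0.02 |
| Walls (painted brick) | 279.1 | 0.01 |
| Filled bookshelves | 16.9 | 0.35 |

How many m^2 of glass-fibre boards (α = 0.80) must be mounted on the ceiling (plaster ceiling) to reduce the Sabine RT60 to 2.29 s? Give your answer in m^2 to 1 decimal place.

51.9

Summing Sᵢαᵢ: 0.670 + 30.602 + 5.564 + 2.791 + 5.915 → A₁ = 45.542 sabins.
Required A₂ = 0.161·1224.08/2.29 = 86.060 sabins.
ΔA needed = 86.060 − 45.542 = 40.518 sabins.
Net gain per m^2: Δα = 0.80 − 0.02 = 0.78.
Area = ΔA/Δα = 40.518/0.78 = 51.9 m^2.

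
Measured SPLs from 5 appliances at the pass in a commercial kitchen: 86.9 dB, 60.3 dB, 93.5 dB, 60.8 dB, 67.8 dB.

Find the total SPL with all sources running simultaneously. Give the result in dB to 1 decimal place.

Σ 10^(Lᵢ/10) = 2.737e+09.
Back to dB: 10·log₁₀ Σ = 94.4 dB.

94.4 dB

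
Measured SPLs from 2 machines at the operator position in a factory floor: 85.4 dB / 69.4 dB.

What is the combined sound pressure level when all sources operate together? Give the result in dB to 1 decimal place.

85.5 dB

Converting to relative power and adding: 10^(85.4/10) + 10^(69.4/10) = 3.554e+08.
Back to dB: 10·log₁₀ Σ = 85.5 dB.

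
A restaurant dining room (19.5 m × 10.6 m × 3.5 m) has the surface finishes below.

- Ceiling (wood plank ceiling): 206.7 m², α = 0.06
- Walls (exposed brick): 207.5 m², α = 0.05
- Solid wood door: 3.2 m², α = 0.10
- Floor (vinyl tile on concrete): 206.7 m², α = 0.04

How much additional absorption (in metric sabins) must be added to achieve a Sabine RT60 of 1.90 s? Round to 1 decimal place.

Summing Sᵢαᵢ: 12.402 + 10.375 + 0.320 + 8.268 → A₁ = 31.365 sabins.
Target A₂ = 0.161·723.45/1.90 = 61.303 sabins (V = 723.45 m³).
Shortfall: 61.303 − 31.365 = 29.9 sabins.

29.9 sabins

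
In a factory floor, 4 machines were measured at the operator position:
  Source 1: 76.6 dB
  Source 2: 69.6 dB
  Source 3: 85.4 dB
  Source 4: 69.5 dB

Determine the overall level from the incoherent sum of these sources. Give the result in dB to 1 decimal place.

86.1 dB

Σ 10^(Lᵢ/10) = 4.105e+08.
Back to dB: 10·log₁₀ Σ = 86.1 dB.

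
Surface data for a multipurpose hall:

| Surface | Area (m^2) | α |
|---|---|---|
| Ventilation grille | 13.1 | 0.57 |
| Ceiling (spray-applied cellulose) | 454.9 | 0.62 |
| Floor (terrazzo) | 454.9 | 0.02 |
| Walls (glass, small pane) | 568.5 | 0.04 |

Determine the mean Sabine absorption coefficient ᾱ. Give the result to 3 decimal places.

S = Σ Sᵢ = 13.1 + 454.9 + 454.9 + 568.5 = 1491.4 m^2.
A = 13.1*0.57 + 454.9*0.62 + 454.9*0.02 + 568.5*0.04 = 321.343 sabins.
ᾱ = 321.343 / 1491.4 = 0.215.

0.215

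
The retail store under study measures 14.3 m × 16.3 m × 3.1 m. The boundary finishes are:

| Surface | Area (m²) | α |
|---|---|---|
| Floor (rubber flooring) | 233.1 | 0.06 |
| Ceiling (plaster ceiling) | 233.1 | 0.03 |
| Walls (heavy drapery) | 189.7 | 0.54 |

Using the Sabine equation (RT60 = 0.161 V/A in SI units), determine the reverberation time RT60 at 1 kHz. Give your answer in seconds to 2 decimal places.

0.94 s

A = Σ Sᵢαᵢ = 233.1*0.06 + 233.1*0.03 + 189.7*0.54 = 123.417 sabins.
V = 14.3·16.3·3.1 = 722.579 m³.
Sabine: RT60 = 0.161 × 722.579 / 123.417 = 0.94 s.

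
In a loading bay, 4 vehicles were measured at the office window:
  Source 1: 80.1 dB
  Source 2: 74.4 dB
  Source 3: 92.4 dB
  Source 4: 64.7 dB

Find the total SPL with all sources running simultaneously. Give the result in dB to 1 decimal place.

Σ 10^(Lᵢ/10) = 1.871e+09.
L_total = 10·log₁₀(1.871e+09) = 92.7 dB.

92.7 dB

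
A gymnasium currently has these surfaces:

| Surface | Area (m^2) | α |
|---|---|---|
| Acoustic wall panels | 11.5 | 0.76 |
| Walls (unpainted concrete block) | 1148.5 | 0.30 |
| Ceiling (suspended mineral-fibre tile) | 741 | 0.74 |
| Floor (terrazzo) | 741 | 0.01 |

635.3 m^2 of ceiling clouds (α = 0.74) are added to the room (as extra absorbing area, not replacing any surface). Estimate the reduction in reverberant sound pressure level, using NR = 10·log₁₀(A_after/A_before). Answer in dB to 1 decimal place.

Summing Sᵢαᵢ: 8.740 + 344.550 + 548.340 + 7.410 → A_before = 909.040 sabins.
Added absorption = 635.3 × 0.74 = 470.122 sabins.
A_after = 909.040 + 470.122 = 1379.162 sabins.
Reduction = 10 log₁₀(A_after/A_before) = 10 log₁₀(1.5172) = 1.8 dB.

1.8 dB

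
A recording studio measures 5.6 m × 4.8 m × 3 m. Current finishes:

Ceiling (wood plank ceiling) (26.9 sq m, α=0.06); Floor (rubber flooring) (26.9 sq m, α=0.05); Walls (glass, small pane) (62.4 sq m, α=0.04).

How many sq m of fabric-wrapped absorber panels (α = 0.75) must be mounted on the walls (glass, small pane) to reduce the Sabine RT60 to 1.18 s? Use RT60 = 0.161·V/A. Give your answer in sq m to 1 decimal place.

Total absorption A₁ = 26.9·0.06 + 26.9·0.05 + 62.4·0.04
  = 1.614 + 1.345 + 2.496 = 5.455 sq m sabins.
V = 80.64 m³. Target absorption A₂ = 0.161 × 80.64 / 1.18 = 11.003 sabins.
ΔA needed = 11.003 − 5.455 = 5.548 sabins.
Net gain per sq m: Δα = 0.75 − 0.04 = 0.71.
Area = ΔA/Δα = 5.548/0.71 = 7.8 sq m.

7.8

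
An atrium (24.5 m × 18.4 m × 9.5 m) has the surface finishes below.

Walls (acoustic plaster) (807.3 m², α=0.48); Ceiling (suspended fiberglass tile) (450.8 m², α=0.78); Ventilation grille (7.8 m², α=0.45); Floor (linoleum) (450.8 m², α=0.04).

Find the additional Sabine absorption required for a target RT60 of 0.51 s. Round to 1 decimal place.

591.3 sabins

Total absorption A₁ = 807.3·0.48 + 450.8·0.78 + 7.8·0.45 + 450.8·0.04
  = 387.504 + 351.624 + 3.510 + 18.032 = 760.670 m² sabins.
V = 4282.6 m³. Required absorption A₂ = 0.161 × 4282.6 / 0.51 = 1351.958 sabins.
Additional absorption ΔA = 1351.958 − 760.670 = 591.3 sabins.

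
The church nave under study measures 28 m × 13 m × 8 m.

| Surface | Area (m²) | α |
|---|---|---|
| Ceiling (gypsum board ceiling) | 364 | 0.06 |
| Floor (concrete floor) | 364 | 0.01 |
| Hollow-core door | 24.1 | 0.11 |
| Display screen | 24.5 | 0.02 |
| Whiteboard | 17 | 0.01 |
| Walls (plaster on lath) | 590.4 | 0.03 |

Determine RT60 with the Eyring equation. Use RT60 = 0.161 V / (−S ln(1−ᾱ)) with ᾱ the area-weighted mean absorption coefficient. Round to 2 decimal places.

Total surface area S = 364 + 364 + 24.1 + 24.5 + 17 + 590.4 = 1384.0 m².
Absorption A = 364·0.06 + 364·0.01 + 24.1·0.11 + 24.5·0.02 + 17·0.01 + 590.4·0.03 = 46.503 sabins.
Mean coefficient ᾱ = A/S = 0.0336.
Eyring denominator: −S ln(1−ᾱ) = 47.302.
V = 28 × 13 × 8 = 2912 m³.
T = 0.161·V/[−S·ln(1−ᾱ)] = 0.161·2912/47.302 = 9.91 s.

9.91 seconds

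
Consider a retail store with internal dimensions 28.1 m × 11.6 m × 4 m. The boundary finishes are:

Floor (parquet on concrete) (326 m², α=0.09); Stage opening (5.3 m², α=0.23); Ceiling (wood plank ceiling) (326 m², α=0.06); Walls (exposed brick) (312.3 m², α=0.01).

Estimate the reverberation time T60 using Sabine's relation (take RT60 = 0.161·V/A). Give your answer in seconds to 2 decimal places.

3.94 seconds

Equivalent absorption area: A = 326×0.09 + 5.3×0.23 + 326×0.06 + 312.3×0.01 = 53.242 m².
Volume V = 28.1 × 11.6 × 4 = 1303.84 m³.
T = 0.161 V/A = 0.161·1303.84/53.242 = 3.94 s.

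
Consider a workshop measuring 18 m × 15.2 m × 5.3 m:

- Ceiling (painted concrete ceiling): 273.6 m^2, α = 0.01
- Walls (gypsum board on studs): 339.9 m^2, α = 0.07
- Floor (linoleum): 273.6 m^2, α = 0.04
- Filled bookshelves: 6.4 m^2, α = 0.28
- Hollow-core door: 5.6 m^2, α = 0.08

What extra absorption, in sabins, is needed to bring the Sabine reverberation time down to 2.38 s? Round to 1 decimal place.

58.4 sabins

Total absorption A₁ = 273.6*0.01 + 339.9*0.07 + 273.6*0.04 + 6.4*0.28 + 5.6*0.08
  = 2.736 + 23.793 + 10.944 + 1.792 + 0.448 = 39.713 m^2 sabins.
Target A₂ = 0.161·1450.08/2.38 = 98.094 sabins (V = 1450.08 m³).
Shortfall: 98.094 − 39.713 = 58.4 sabins.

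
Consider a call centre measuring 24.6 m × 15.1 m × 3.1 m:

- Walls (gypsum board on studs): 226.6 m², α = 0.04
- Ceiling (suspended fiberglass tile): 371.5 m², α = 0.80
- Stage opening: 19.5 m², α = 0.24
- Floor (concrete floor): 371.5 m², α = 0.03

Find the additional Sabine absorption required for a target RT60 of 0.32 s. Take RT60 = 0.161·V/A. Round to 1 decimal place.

257.3 sabins

Total absorption A₁ = 226.6*0.04 + 371.5*0.80 + 19.5*0.24 + 371.5*0.03
  = 9.064 + 297.200 + 4.680 + 11.145 = 322.089 m² sabins.
Target A₂ = 0.161·1151.526/0.32 = 579.362 sabins (V = 1151.526 m³).
Shortfall: 579.362 − 322.089 = 257.3 sabins.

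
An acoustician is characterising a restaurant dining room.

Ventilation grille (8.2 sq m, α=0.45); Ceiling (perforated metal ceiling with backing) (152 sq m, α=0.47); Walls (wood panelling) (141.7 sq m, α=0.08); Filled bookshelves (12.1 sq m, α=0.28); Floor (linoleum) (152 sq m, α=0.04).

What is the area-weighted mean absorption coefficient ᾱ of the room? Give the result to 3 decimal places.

0.206

S = Σ Sᵢ = 8.2 + 152 + 141.7 + 12.1 + 152 = 466.0 sq m.
Weighted sum Σ Sα = 95.934.
ᾱ = 95.934 / 466.0 = 0.206.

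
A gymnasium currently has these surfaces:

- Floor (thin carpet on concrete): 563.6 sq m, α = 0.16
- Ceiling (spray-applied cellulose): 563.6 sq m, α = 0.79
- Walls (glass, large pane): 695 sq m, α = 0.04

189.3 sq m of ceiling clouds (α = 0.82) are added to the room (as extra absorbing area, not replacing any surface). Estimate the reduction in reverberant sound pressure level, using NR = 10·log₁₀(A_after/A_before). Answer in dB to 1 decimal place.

Summing Sᵢαᵢ: 90.176 + 445.244 + 27.800 → A_before = 563.220 sabins.
Treatment contributes 189.3·0.82 = 155.226 sabins.
A_after = 563.220 + 155.226 = 718.446 sabins.
Reduction = 10 log₁₀(A_after/A_before) = 10 log₁₀(1.2756) = 1.1 dB.

1.1 dB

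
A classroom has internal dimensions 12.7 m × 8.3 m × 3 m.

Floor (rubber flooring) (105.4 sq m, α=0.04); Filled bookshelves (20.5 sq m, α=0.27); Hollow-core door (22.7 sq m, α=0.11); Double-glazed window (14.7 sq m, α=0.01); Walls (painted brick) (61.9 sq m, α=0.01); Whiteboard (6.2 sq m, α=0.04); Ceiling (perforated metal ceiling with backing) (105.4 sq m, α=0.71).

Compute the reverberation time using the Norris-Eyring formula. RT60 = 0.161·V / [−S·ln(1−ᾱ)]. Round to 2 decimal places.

S = Σ Sᵢ = 336.8 sq m.
Σ(Sᵢαᵢ) = 105.4×0.04 + 20.5×0.27 + 22.7×0.11 + 14.7×0.01 + 61.9×0.01 + 6.2×0.04 + 105.4×0.71 = 88.096.
Mean coefficient ᾱ = A/S = 0.2616.
−S·ln(1−ᾱ) = −336.8 × ln(1 − 0.2616) = 102.141.
V = 12.7 × 8.3 × 3 = 316.23 m³.
T = 0.161·V/[−S·ln(1−ᾱ)] = 0.161·316.23/102.141 = 0.50 s.

0.50 sec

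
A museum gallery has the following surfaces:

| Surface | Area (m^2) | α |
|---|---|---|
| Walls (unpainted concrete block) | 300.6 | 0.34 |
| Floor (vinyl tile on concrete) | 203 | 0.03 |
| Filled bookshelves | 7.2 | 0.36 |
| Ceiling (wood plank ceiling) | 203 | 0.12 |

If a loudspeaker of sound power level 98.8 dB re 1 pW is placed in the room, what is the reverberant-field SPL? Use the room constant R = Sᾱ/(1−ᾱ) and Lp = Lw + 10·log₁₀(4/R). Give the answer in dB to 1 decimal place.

82.6 dB

Σ(Sᵢαᵢ) = 300.6×0.34 + 203×0.03 + 7.2×0.36 + 203×0.12 = 135.246; total area S = 713.8 m^2.
ᾱ = 0.1895, so room constant R = A/(1−ᾱ) = 166.867 m^2.
Lp = 98.8 + 10·log₁₀(4/166.867) = 98.8 + (-16.20) = 82.6 dB.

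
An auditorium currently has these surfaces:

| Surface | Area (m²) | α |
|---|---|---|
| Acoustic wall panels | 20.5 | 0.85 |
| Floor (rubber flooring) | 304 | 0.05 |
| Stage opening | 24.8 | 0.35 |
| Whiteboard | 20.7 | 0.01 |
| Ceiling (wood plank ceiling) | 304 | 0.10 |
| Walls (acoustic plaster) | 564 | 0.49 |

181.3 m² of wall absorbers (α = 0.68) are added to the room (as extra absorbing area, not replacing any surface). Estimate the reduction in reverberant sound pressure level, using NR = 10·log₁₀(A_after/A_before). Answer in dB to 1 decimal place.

1.3 dB

Total absorption A_before = 20.5×0.85 + 304×0.05 + 24.8×0.35 + 20.7×0.01 + 304×0.10 + 564×0.49
  = 17.425 + 15.200 + 8.680 + 0.207 + 30.400 + 276.360 = 348.272 m² sabins.
Added absorption = 181.3 × 0.68 = 123.284 sabins.
A_after = 348.272 + 123.284 = 471.556 sabins.
Reduction = 10 log₁₀(A_after/A_before) = 10 log₁₀(1.3540) = 1.3 dB.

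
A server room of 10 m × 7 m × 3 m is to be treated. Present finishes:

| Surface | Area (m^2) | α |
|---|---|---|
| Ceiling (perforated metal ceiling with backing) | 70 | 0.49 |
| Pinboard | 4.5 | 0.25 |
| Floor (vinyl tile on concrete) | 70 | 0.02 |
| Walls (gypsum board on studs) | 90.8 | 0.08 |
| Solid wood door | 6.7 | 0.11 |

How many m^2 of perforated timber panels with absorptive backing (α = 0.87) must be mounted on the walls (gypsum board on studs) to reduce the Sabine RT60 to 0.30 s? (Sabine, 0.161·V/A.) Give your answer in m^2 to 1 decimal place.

Equivalent absorption area: A₁ = 70×0.49 + 4.5×0.25 + 70×0.02 + 90.8×0.08 + 6.7×0.11 = 44.826 m^2.
V = 210 m³. Target absorption A₂ = 0.161 × 210 / 0.30 = 112.700 sabins.
Absorption to add: 112.700 − 44.826 = 67.874 sabins.
Net gain per m^2: Δα = 0.87 − 0.08 = 0.79.
Panel area = 67.874 / 0.79 = 85.9 m^2.

85.9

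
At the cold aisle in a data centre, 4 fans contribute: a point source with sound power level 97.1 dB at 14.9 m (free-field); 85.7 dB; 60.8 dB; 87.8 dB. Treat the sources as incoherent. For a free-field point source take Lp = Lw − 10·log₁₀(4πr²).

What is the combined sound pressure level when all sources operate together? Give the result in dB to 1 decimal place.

Source at 14.9 m: Lp = 97.1 − 10·log₁₀(4π·14.9²) = 97.1 − 10·log₁₀(2789.860) = 62.6 dB.
Sum in the linear (power) domain: Σ 10^(Lᵢ/10) = 10^(62.6/10) + 10^(85.7/10) + 10^(60.8/10) + 10^(87.8/10) = 9.771e+08.
Combined level = 10 log₁₀(9.771e+08) = 89.9 dB.

89.9 dB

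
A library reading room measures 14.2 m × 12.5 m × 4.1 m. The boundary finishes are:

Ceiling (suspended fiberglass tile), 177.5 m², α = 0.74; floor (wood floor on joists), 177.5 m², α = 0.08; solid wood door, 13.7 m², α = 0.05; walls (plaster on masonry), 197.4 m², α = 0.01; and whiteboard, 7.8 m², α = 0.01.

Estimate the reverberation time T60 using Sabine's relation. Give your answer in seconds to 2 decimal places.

0.79 s

Summing Sᵢαᵢ: 131.350 + 14.200 + 0.685 + 1.974 + 0.078 → A = 148.287 sabins.
Volume V = 14.2 × 12.5 × 4.1 = 727.75 m³.
Sabine: RT60 = 0.161 × 727.75 / 148.287 = 0.79 s.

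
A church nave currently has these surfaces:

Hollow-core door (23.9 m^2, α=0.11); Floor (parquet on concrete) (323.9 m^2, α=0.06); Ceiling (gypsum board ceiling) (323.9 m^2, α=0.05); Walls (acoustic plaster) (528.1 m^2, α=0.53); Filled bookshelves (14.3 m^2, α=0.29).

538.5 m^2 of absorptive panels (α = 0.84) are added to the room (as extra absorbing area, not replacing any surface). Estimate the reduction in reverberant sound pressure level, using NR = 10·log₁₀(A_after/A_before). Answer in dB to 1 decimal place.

3.8 dB

A_before = Σ Sᵢαᵢ = 23.9×0.11 + 323.9×0.06 + 323.9×0.05 + 528.1×0.53 + 14.3×0.29 = 322.298 sabins.
Treatment contributes 538.5·0.84 = 452.340 sabins.
New total A_after = 774.638 sabins.
Reduction = 10 log₁₀(A_after/A_before) = 10 log₁₀(2.4035) = 3.8 dB.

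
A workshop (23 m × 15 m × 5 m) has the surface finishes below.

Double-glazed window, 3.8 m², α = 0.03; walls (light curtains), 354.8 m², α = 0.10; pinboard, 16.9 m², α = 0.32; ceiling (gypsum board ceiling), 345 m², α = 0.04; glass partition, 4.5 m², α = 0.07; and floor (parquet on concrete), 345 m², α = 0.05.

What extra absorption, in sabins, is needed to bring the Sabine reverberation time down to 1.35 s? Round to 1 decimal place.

A₁ = Σ Sᵢαᵢ = 3.8·0.03 + 354.8·0.10 + 16.9·0.32 + 345·0.04 + 4.5·0.07 + 345·0.05 = 72.367 sabins.
For T = 1.35 s, need A₂ = 0.161·V/T = 0.161·1725/1.35 = 205.722 sabins.
Additional absorption ΔA = 205.722 − 72.367 = 133.4 sabins.

133.4 sabins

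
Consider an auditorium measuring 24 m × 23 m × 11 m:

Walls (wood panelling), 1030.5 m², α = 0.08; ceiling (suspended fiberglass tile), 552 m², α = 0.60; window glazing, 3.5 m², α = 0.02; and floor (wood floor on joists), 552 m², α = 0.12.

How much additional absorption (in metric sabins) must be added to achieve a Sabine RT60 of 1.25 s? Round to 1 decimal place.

A₁ = Σ Sᵢαᵢ = 1030.5*0.08 + 552*0.60 + 3.5*0.02 + 552*0.12 = 479.950 sabins.
For T = 1.25 s, need A₂ = 0.161·V/T = 0.161·6072/1.25 = 782.074 sabins.
ΔA = A₂ − A₁ = 782.074 − 479.950 = 302.1 sabins.

302.1 sabins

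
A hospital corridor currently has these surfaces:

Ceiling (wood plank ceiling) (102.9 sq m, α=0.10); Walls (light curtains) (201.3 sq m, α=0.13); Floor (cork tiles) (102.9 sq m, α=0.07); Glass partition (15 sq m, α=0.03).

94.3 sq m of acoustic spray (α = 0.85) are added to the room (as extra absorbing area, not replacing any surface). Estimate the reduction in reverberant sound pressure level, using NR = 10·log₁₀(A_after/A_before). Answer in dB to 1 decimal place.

Summing Sᵢαᵢ: 10.290 + 26.169 + 7.203 + 0.450 → A_before = 44.112 sabins.
Treatment contributes 94.3·0.85 = 80.155 sabins.
New total A_after = 124.267 sabins.
Reduction = 10 log₁₀(A_after/A_before) = 10 log₁₀(2.8171) = 4.5 dB.

4.5 dB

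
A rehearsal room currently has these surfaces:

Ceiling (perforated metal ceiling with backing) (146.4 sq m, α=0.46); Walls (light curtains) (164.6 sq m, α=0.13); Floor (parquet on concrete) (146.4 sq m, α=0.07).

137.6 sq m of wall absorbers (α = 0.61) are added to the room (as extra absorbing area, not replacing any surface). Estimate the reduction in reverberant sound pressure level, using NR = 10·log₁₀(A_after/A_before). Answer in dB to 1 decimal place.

Total absorption A_before = 146.4×0.46 + 164.6×0.13 + 146.4×0.07
  = 67.344 + 21.398 + 10.248 = 98.990 sq m sabins.
Treatment contributes 137.6·0.61 = 83.936 sabins.
New total A_after = 182.926 sabins.
Reduction = 10 log₁₀(A_after/A_before) = 10 log₁₀(1.8479) = 2.7 dB.

2.7 dB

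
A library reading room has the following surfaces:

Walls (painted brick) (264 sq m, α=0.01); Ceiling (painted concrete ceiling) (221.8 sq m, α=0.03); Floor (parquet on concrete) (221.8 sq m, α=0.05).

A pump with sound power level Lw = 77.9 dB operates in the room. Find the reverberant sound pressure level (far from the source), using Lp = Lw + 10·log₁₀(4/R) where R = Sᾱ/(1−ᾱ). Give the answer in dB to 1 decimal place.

Σ(Sᵢαᵢ) = 264·0.01 + 221.8·0.03 + 221.8·0.05 = 20.384; total area S = 707.6 sq m.
ᾱ = 0.0288, so room constant R = A/(1−ᾱ) = 20.988 sq m.
Lp = 77.9 + 10·log₁₀(4/20.988) = 77.9 + (-7.20) = 70.7 dB.

70.7 dB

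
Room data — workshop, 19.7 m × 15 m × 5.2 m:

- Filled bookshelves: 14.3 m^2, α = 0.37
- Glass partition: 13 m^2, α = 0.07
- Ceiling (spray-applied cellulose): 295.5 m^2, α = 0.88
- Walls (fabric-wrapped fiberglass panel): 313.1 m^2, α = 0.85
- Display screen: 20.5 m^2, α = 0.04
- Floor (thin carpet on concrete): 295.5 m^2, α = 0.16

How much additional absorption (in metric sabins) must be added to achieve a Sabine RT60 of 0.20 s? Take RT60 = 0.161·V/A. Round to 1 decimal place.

656.5 sabins

A₁ = Σ Sᵢαᵢ = 14.3·0.37 + 13·0.07 + 295.5·0.88 + 313.1·0.85 + 20.5·0.04 + 295.5·0.16 = 580.476 sabins.
Target A₂ = 0.161·1536.6/0.20 = 1236.963 sabins (V = 1536.6 m³).
Shortfall: 1236.963 − 580.476 = 656.5 sabins.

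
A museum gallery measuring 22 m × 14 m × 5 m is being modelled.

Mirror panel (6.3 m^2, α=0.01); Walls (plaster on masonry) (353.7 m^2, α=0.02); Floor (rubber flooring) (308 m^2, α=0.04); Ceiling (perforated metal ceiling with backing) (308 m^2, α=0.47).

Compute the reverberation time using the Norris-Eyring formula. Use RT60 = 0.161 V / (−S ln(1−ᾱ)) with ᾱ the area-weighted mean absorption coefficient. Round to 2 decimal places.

S = Σ Sᵢ = 976.0 m^2.
Absorption A = 6.3×0.01 + 353.7×0.02 + 308×0.04 + 308×0.47 = 164.217 sabins.
Mean coefficient ᾱ = A/S = 0.1683.
−S·ln(1−ᾱ) = −976.0 × ln(1 − 0.1683) = 179.861.
V = 22 × 14 × 5 = 1540 m³.
T = 0.161·V/[−S·ln(1−ᾱ)] = 0.161·1540/179.861 = 1.38 s.

1.38 seconds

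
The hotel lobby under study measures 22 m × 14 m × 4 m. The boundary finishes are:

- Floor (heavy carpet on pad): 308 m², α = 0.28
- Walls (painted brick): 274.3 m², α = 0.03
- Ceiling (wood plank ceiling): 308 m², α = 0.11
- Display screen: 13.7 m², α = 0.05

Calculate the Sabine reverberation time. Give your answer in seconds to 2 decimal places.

Equivalent absorption area: A = 308·0.28 + 274.3·0.03 + 308·0.11 + 13.7·0.05 = 129.034 m².
Room volume: 1232 m³.
Sabine: RT60 = 0.161 × 1232 / 129.034 = 1.54 s.

1.54 s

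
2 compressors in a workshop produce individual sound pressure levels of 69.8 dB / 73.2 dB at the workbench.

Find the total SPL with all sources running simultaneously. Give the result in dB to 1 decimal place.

Sum in the linear (power) domain: Σ 10^(Lᵢ/10) = 10^(69.8/10) + 10^(73.2/10) = 3.044e+07.
Combined level = 10 log₁₀(3.044e+07) = 74.8 dB.

74.8 dB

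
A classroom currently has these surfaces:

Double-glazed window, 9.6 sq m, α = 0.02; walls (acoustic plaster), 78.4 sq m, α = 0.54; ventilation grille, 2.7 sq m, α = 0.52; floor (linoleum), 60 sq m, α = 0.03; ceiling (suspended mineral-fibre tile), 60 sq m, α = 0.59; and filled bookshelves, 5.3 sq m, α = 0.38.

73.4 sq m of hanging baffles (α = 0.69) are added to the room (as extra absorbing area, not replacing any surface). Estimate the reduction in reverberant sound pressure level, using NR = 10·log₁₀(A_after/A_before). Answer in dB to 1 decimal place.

A_before = Σ Sᵢαᵢ = 9.6×0.02 + 78.4×0.54 + 2.7×0.52 + 60×0.03 + 60×0.59 + 5.3×0.38 = 83.146 sabins.
Treatment contributes 73.4·0.69 = 50.646 sabins.
A_after = 83.146 + 50.646 = 133.792 sabins.
NR = 10·log₁₀(133.792/83.146) = 2.1 dB.

2.1 dB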